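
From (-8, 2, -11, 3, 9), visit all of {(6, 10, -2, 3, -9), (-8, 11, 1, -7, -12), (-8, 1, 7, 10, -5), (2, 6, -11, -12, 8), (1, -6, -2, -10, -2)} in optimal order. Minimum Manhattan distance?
176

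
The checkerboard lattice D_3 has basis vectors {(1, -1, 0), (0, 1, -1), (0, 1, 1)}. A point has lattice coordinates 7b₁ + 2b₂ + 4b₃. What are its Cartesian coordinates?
(7, -1, 2)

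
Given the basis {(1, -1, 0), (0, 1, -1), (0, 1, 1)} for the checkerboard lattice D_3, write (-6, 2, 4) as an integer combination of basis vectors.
-6b₁ - 4b₂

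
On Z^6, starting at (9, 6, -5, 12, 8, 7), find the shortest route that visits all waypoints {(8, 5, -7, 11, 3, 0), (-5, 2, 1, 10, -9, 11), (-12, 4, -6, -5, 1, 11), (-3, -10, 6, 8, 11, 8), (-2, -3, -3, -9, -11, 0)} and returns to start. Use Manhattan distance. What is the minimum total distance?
250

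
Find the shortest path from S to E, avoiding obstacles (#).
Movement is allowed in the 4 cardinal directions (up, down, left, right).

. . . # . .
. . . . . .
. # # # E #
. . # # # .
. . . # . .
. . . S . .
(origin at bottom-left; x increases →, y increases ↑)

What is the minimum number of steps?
12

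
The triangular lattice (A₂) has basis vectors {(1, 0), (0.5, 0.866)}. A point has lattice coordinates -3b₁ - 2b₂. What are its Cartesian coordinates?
(-4, -1.732)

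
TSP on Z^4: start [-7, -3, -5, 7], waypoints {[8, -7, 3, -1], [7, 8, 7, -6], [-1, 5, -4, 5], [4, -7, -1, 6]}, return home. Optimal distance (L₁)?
110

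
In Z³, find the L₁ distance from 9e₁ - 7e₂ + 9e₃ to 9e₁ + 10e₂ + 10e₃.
18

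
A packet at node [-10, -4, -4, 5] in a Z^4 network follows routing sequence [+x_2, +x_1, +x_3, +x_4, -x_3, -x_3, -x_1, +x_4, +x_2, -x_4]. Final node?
(-10, -2, -5, 6)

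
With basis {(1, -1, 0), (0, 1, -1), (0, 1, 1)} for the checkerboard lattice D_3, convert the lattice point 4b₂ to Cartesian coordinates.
(0, 4, -4)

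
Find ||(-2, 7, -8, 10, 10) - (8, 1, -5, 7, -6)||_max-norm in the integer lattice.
16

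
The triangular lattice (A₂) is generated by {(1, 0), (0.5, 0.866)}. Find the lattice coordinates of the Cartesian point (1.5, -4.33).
4b₁ - 5b₂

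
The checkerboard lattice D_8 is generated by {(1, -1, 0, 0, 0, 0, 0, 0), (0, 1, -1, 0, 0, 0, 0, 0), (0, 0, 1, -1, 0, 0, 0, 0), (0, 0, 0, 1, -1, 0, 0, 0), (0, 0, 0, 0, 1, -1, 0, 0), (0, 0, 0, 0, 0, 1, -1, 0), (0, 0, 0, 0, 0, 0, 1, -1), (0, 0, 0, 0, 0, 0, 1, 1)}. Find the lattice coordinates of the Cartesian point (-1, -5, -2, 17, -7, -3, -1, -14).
-b₁ - 6b₂ - 8b₃ + 9b₄ + 2b₅ - b₆ + 6b₇ - 8b₈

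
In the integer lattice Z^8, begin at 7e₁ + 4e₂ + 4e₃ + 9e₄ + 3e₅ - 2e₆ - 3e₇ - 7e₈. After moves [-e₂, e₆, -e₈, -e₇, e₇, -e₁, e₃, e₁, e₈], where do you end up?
(7, 3, 5, 9, 3, -1, -3, -7)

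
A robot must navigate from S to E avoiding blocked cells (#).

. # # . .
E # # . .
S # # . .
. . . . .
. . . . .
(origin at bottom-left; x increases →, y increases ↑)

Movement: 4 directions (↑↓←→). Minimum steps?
1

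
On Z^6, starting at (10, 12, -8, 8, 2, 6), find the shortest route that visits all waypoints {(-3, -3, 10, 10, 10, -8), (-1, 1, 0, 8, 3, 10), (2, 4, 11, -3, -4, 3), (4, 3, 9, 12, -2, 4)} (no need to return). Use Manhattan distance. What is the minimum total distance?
140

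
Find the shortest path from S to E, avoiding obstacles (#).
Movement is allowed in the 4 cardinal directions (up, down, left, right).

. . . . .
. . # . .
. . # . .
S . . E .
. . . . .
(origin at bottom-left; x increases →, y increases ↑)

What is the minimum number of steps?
3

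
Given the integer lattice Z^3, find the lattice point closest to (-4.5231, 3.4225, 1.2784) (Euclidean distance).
(-5, 3, 1)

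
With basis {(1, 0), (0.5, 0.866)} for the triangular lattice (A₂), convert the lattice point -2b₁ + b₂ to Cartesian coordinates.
(-1.5, 0.866)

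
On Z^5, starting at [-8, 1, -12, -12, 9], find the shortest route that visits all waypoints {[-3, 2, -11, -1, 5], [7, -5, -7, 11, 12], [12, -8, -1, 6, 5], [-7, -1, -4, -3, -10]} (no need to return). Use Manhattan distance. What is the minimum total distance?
132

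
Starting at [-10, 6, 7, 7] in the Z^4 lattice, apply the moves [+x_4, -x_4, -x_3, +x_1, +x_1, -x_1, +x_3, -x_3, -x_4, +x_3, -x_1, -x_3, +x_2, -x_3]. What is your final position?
(-10, 7, 5, 6)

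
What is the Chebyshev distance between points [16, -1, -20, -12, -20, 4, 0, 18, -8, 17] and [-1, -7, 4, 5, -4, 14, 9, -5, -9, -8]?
25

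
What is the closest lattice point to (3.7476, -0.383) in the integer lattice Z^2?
(4, 0)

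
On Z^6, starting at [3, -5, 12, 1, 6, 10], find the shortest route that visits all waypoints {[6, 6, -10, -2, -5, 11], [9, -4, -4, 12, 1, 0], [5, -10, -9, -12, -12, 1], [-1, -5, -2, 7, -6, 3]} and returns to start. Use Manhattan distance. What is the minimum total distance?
218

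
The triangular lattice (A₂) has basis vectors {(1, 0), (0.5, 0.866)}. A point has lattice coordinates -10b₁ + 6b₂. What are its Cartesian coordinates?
(-7, 5.196)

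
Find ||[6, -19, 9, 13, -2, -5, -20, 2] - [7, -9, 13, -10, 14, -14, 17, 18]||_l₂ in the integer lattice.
51.0686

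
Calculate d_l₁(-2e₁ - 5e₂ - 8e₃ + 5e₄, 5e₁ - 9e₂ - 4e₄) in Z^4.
28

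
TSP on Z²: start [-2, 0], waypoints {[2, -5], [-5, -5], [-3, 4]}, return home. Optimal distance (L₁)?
32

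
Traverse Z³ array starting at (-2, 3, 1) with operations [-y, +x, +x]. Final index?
(0, 2, 1)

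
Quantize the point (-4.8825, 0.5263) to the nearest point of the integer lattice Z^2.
(-5, 1)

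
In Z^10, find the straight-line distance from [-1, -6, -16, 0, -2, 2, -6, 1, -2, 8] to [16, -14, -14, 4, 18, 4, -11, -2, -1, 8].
28.4956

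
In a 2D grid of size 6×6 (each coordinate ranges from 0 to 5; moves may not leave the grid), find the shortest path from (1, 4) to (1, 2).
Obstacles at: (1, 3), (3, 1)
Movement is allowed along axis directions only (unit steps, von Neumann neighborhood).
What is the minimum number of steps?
4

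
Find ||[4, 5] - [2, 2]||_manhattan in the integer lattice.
5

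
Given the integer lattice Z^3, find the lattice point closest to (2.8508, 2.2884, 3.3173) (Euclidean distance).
(3, 2, 3)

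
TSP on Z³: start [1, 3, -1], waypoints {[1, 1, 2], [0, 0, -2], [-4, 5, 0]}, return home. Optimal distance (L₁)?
30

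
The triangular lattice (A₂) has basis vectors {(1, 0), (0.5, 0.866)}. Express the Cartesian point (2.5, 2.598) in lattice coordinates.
b₁ + 3b₂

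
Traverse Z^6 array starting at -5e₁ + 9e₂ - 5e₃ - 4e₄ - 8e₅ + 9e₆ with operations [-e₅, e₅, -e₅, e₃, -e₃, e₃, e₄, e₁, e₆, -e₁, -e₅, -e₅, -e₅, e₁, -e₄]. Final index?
(-4, 9, -4, -4, -12, 10)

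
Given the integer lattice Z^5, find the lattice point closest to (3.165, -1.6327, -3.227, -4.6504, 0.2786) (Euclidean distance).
(3, -2, -3, -5, 0)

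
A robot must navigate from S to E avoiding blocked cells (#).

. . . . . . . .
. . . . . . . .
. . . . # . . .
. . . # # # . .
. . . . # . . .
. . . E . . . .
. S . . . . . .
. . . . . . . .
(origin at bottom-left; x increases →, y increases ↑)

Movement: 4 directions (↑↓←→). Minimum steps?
3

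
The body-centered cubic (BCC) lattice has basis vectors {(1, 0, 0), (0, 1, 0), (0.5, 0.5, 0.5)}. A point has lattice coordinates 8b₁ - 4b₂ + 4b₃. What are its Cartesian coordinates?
(10, -2, 2)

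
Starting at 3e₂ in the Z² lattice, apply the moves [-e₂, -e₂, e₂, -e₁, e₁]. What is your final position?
(0, 2)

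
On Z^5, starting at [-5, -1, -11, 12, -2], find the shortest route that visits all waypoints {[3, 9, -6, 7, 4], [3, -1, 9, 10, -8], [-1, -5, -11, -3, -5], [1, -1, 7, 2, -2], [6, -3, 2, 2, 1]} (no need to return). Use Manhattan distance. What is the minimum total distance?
132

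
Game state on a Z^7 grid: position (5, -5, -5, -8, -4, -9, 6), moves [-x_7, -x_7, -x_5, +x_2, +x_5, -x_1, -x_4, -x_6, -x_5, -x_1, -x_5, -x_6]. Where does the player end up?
(3, -4, -5, -9, -6, -11, 4)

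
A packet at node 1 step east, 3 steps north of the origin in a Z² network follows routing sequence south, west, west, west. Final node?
(-2, 2)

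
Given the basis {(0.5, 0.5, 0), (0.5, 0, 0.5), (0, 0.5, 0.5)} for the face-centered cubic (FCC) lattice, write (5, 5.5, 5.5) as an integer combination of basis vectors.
5b₁ + 5b₂ + 6b₃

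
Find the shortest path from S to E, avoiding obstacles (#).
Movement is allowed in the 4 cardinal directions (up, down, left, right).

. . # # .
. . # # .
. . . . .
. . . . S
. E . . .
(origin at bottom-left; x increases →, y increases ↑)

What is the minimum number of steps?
4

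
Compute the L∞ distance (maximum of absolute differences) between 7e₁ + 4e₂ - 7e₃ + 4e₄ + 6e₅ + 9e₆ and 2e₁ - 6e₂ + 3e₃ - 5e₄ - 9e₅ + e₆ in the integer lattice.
15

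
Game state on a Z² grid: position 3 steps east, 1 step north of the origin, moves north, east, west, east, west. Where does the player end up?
(3, 2)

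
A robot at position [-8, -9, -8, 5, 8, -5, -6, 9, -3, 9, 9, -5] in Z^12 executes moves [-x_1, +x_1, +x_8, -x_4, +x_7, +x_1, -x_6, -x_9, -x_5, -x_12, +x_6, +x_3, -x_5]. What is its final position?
(-7, -9, -7, 4, 6, -5, -5, 10, -4, 9, 9, -6)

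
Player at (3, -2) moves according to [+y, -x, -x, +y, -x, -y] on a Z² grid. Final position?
(0, -1)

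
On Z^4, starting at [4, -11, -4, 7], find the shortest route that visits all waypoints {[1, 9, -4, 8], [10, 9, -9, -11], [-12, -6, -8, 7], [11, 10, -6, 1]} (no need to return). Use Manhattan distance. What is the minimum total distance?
95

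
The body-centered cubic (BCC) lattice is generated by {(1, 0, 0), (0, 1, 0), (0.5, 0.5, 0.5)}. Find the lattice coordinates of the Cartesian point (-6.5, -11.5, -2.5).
-4b₁ - 9b₂ - 5b₃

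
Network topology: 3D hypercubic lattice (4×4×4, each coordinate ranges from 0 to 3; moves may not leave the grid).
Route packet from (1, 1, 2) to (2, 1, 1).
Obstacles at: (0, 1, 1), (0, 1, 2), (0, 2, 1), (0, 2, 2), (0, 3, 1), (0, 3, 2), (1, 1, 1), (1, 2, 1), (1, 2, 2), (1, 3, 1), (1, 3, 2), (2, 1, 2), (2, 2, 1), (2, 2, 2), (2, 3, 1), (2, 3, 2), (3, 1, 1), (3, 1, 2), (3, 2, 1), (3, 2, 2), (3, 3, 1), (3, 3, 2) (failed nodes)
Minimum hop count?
4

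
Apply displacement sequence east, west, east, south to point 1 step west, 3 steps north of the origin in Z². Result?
(0, 2)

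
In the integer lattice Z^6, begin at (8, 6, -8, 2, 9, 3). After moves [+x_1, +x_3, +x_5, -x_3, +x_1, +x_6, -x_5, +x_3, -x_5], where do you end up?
(10, 6, -7, 2, 8, 4)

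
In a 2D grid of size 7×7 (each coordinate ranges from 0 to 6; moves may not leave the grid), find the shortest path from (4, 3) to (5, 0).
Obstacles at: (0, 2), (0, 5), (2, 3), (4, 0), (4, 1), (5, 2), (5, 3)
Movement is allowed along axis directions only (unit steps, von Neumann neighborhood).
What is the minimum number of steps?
8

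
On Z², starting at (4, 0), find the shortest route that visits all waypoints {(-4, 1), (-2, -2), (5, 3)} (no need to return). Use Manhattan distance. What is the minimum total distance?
20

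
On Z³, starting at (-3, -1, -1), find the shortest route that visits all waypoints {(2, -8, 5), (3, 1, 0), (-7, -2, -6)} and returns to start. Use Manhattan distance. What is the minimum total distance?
60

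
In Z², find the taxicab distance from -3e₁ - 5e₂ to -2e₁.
6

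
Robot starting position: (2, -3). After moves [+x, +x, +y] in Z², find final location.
(4, -2)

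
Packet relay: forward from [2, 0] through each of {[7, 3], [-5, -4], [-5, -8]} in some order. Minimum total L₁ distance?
31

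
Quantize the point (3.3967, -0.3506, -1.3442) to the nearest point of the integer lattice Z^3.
(3, 0, -1)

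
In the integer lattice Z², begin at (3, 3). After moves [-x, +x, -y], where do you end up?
(3, 2)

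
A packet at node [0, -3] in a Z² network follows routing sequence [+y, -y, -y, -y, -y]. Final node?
(0, -6)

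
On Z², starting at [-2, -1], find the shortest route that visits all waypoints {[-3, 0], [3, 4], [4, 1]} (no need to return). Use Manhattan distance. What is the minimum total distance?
14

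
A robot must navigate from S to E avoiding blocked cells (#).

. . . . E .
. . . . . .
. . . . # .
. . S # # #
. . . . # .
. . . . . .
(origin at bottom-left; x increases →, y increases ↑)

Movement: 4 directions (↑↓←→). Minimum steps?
5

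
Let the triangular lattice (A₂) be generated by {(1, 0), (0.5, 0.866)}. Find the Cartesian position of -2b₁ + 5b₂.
(0.5, 4.33)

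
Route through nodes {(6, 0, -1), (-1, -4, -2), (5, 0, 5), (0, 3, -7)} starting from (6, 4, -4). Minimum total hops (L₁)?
42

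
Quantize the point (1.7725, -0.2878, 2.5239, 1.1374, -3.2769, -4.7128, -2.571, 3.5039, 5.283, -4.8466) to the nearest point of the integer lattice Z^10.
(2, 0, 3, 1, -3, -5, -3, 4, 5, -5)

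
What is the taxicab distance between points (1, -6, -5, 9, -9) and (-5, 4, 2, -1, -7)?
35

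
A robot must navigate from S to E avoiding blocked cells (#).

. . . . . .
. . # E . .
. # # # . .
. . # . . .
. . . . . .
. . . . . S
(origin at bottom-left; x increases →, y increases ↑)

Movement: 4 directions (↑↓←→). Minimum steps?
6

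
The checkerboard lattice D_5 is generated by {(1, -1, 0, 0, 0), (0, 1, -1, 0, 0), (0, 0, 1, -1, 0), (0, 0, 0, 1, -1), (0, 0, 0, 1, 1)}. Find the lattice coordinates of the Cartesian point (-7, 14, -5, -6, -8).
-7b₁ + 7b₂ + 2b₃ + 2b₄ - 6b₅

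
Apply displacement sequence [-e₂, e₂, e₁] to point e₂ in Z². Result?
(1, 1)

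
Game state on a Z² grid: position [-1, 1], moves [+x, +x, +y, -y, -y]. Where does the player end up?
(1, 0)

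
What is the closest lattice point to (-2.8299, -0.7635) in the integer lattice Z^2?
(-3, -1)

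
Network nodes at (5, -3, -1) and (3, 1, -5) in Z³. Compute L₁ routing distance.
10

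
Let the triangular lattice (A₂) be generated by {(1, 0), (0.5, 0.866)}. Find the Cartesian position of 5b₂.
(2.5, 4.33)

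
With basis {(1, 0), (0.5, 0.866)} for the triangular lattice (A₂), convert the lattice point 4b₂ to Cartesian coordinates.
(2, 3.464)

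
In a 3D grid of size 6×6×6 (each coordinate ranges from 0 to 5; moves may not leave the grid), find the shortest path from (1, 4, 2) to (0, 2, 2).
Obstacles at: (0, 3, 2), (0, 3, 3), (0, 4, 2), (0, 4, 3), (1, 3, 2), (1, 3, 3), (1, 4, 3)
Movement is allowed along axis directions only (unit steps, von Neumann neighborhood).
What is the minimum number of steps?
5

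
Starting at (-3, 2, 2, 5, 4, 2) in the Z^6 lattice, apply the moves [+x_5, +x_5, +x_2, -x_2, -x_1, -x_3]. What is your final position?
(-4, 2, 1, 5, 6, 2)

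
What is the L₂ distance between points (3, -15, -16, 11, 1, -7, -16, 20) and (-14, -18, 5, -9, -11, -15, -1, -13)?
51.5849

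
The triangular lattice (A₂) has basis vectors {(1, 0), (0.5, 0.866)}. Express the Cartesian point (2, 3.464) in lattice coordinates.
4b₂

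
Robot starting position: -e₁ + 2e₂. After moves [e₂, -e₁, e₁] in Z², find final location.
(-1, 3)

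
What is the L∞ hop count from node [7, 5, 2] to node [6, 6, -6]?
8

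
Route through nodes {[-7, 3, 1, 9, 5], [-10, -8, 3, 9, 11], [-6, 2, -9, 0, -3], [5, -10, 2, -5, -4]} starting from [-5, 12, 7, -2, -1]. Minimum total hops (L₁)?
129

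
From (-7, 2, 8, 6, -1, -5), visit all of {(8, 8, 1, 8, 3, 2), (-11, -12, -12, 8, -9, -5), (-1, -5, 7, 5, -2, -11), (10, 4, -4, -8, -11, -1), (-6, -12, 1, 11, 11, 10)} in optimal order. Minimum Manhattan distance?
227
(one optimal route: (-7, 2, 8, 6, -1, -5) → (-1, -5, 7, 5, -2, -11) → (-11, -12, -12, 8, -9, -5) → (-6, -12, 1, 11, 11, 10) → (8, 8, 1, 8, 3, 2) → (10, 4, -4, -8, -11, -1))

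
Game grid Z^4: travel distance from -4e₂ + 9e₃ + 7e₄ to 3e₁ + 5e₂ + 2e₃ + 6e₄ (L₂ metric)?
11.8322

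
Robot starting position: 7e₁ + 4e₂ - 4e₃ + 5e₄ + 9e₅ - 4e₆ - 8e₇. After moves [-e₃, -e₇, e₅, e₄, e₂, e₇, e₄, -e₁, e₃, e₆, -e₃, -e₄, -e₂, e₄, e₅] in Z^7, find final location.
(6, 4, -5, 7, 11, -3, -8)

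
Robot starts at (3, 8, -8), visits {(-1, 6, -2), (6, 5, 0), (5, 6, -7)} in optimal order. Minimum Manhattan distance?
24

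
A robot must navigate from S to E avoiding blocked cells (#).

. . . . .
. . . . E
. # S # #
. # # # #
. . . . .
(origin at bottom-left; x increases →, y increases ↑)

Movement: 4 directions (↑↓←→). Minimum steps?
3
(one shortest path: (2, 2) → (2, 3) → (3, 3) → (4, 3))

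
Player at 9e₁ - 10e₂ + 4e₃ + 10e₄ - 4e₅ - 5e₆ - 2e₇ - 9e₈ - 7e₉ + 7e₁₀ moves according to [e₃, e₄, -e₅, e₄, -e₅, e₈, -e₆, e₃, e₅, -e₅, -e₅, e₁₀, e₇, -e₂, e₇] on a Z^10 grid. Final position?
(9, -11, 6, 12, -7, -6, 0, -8, -7, 8)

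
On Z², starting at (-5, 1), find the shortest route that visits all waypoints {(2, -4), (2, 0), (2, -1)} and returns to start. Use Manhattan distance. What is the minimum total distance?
24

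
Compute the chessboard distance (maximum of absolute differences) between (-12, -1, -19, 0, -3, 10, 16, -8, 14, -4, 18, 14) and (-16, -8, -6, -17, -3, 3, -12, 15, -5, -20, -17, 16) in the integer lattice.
35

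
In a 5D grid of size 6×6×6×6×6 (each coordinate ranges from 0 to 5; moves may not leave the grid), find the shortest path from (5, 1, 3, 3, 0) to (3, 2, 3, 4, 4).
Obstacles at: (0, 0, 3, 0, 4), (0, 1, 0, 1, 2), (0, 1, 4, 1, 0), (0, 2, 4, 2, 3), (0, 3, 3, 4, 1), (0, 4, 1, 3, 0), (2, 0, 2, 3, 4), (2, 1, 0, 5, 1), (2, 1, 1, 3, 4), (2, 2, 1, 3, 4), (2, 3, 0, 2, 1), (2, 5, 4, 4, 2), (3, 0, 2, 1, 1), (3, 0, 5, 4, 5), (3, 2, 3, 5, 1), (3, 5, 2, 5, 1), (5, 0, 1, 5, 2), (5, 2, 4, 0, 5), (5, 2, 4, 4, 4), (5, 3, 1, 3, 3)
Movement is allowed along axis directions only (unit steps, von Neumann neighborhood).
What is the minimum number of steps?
8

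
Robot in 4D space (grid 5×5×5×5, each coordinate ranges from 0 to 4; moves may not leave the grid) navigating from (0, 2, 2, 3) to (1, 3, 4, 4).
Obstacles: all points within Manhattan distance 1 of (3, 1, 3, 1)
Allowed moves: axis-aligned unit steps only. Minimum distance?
5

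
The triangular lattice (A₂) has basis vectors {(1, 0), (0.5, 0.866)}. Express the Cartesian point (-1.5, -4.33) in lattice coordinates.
b₁ - 5b₂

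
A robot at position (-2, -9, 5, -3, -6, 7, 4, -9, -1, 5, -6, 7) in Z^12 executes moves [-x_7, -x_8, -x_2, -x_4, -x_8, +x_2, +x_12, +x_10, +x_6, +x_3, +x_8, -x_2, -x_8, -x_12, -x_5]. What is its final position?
(-2, -10, 6, -4, -7, 8, 3, -11, -1, 6, -6, 7)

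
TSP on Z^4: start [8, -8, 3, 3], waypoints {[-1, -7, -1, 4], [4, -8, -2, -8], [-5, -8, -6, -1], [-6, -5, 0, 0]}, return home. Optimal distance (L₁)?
78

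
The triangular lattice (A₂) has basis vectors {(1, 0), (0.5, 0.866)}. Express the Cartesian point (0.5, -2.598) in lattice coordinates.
2b₁ - 3b₂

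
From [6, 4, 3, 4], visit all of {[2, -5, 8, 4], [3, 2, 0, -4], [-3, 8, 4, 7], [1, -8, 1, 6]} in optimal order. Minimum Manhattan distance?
77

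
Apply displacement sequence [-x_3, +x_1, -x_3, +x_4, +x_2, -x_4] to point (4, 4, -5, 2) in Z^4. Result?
(5, 5, -7, 2)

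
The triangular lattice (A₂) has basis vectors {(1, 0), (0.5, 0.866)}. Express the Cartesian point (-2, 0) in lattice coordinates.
-2b₁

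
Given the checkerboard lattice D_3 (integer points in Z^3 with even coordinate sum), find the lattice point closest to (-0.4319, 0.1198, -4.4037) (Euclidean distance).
(0, 0, -4)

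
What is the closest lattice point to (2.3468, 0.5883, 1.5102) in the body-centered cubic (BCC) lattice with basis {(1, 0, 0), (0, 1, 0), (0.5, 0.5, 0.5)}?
(2.5, 0.5, 1.5)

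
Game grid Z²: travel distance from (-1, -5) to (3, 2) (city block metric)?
11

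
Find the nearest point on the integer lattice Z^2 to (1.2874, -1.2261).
(1, -1)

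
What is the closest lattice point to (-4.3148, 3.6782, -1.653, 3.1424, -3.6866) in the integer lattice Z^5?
(-4, 4, -2, 3, -4)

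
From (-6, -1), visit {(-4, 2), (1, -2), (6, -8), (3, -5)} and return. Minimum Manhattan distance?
44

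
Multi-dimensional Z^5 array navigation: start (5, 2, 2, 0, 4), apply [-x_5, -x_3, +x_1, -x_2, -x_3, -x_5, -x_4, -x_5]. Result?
(6, 1, 0, -1, 1)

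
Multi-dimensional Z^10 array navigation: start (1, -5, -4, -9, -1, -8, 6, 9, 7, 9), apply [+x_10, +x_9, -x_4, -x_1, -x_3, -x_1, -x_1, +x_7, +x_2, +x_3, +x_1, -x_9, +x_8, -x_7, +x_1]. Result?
(0, -4, -4, -10, -1, -8, 6, 10, 7, 10)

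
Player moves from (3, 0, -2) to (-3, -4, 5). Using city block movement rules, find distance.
17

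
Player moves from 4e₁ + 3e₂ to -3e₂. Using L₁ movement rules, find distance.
10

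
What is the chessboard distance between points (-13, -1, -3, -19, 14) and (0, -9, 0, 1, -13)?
27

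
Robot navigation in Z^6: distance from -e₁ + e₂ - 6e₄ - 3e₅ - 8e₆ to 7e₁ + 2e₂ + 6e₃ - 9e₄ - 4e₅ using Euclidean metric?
13.2288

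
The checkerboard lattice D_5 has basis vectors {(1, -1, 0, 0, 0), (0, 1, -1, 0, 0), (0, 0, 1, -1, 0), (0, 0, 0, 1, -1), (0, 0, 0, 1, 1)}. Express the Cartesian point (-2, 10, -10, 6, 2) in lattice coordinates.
-2b₁ + 8b₂ - 2b₃ + b₄ + 3b₅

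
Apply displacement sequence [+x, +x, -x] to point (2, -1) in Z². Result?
(3, -1)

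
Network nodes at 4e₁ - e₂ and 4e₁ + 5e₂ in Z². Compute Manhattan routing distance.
6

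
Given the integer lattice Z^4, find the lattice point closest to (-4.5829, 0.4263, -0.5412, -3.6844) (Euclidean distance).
(-5, 0, -1, -4)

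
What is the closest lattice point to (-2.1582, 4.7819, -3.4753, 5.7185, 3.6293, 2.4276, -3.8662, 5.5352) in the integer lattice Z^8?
(-2, 5, -3, 6, 4, 2, -4, 6)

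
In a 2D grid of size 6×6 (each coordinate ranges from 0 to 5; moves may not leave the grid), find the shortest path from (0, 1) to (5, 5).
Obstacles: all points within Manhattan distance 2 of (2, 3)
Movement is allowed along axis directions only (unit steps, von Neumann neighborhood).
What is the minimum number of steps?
11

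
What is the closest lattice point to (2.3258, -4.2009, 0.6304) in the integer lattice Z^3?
(2, -4, 1)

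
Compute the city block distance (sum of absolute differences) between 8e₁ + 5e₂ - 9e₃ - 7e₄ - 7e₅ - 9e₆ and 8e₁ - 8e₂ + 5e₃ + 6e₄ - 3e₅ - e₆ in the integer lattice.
52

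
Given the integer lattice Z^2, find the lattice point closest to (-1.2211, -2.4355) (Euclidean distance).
(-1, -2)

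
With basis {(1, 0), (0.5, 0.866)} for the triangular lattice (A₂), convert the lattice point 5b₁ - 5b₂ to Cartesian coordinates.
(2.5, -4.33)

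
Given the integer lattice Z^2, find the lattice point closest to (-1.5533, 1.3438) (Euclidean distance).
(-2, 1)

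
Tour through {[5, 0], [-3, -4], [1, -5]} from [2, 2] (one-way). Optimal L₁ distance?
19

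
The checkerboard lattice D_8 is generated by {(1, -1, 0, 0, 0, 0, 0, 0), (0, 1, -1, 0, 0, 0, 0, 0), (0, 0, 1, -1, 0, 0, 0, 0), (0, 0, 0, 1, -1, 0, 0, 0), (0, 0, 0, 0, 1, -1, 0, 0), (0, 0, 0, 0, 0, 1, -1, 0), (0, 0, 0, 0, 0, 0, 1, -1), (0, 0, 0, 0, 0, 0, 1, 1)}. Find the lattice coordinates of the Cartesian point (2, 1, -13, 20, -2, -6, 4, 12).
2b₁ + 3b₂ - 10b₃ + 10b₄ + 8b₅ + 2b₆ - 3b₇ + 9b₈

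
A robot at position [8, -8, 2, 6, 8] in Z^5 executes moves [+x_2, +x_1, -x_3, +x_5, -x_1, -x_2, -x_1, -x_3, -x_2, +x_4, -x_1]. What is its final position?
(6, -9, 0, 7, 9)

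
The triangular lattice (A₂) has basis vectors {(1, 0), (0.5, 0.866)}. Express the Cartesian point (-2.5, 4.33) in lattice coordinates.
-5b₁ + 5b₂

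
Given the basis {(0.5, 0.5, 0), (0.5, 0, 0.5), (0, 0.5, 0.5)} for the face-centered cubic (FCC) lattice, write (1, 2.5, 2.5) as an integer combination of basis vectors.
b₁ + b₂ + 4b₃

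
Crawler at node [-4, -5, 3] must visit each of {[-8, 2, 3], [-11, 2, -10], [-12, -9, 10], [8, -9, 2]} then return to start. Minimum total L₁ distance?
104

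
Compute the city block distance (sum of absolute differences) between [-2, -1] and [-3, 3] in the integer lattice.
5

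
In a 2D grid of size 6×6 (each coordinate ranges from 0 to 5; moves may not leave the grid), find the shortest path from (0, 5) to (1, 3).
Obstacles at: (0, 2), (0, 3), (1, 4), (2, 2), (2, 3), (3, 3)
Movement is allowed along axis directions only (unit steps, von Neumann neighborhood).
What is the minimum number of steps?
13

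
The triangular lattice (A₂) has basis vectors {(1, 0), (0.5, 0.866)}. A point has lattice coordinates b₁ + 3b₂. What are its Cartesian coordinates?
(2.5, 2.598)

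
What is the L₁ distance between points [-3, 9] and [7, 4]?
15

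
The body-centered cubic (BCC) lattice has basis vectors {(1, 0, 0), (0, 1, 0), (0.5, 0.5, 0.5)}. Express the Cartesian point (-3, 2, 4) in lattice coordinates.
-7b₁ - 2b₂ + 8b₃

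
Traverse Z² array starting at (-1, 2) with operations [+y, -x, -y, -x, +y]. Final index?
(-3, 3)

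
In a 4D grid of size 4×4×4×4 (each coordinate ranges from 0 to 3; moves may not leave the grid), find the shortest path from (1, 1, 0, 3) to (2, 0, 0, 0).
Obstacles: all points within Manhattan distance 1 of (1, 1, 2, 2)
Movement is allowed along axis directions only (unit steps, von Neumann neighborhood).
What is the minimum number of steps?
5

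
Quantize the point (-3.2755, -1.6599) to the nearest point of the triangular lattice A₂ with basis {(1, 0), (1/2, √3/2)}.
(-3, -1.732)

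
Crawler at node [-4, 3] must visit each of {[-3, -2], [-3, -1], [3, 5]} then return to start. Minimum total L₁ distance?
28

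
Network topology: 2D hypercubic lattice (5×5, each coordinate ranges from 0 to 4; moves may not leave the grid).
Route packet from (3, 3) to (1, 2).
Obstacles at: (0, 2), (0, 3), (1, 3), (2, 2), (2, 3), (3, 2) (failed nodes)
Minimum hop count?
7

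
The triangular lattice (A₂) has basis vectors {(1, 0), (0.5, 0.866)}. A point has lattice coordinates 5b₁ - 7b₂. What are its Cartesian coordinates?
(1.5, -6.062)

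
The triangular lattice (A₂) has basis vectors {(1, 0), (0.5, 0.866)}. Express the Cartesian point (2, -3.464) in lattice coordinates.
4b₁ - 4b₂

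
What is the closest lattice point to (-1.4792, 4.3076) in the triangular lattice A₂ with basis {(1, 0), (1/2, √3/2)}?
(-1.5, 4.33)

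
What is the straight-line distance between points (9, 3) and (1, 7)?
8.94427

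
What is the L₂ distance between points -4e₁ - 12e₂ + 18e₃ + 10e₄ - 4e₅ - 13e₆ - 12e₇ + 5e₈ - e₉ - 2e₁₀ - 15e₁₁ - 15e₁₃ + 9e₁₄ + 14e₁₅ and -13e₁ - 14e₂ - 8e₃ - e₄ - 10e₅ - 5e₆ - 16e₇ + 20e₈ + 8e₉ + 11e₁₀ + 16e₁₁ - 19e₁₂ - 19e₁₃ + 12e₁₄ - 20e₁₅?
63.0555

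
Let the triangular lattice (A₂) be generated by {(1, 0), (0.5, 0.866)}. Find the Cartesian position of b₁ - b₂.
(0.5, -0.866)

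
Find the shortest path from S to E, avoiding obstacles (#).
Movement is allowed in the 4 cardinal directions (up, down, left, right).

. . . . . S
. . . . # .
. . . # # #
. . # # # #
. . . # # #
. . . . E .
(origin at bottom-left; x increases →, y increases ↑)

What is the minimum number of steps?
12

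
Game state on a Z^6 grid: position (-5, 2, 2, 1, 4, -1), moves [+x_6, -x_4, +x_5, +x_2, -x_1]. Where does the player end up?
(-6, 3, 2, 0, 5, 0)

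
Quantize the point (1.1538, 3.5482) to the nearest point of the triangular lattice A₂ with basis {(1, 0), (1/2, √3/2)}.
(1, 3.464)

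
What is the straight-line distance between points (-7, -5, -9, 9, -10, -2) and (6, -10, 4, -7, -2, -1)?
26.1534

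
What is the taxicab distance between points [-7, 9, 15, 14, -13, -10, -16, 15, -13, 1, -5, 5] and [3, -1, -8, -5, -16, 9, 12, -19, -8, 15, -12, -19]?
196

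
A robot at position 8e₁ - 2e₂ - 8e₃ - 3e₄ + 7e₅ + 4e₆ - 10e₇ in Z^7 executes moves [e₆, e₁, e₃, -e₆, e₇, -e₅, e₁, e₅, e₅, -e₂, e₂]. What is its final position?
(10, -2, -7, -3, 8, 4, -9)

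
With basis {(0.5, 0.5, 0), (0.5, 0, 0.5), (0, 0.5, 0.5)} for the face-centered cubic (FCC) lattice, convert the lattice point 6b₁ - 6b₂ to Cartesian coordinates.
(0, 3, -3)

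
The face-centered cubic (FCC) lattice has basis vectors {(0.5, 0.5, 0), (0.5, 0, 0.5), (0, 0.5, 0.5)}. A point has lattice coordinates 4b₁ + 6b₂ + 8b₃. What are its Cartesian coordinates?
(5, 6, 7)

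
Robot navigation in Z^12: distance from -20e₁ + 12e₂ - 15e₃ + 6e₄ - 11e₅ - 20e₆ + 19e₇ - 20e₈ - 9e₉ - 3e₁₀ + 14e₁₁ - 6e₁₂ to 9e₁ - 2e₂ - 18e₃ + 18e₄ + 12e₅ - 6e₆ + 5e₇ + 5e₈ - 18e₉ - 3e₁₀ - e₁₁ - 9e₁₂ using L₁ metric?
161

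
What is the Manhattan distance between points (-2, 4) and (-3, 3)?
2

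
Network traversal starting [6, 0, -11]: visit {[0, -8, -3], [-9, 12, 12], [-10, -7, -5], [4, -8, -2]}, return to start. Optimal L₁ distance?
124
(one optimal route: (6, 0, -11) → (-9, 12, 12) → (-10, -7, -5) → (0, -8, -3) → (4, -8, -2) → (6, 0, -11))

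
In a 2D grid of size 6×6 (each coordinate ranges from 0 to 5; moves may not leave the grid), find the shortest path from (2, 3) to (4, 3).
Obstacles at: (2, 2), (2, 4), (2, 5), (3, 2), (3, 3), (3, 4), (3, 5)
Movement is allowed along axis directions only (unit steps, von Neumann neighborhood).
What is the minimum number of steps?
8
(one shortest path: (2, 3) → (1, 3) → (1, 2) → (1, 1) → (2, 1) → (3, 1) → (4, 1) → (4, 2) → (4, 3))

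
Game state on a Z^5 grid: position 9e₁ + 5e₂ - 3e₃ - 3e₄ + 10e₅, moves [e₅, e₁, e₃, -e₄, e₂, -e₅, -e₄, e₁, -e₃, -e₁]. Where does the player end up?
(10, 6, -3, -5, 10)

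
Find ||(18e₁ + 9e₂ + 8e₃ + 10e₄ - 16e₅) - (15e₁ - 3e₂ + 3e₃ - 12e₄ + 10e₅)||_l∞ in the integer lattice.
26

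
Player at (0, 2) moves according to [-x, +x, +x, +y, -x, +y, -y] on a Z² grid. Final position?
(0, 3)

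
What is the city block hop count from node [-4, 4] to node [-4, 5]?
1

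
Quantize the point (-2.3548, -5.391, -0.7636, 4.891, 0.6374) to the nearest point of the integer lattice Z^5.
(-2, -5, -1, 5, 1)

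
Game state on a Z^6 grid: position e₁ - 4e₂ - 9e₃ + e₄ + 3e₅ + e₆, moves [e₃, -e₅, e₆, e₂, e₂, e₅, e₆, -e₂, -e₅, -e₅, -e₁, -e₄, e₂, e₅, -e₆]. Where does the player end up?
(0, -2, -8, 0, 2, 2)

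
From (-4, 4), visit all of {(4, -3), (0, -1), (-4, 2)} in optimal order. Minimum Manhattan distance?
15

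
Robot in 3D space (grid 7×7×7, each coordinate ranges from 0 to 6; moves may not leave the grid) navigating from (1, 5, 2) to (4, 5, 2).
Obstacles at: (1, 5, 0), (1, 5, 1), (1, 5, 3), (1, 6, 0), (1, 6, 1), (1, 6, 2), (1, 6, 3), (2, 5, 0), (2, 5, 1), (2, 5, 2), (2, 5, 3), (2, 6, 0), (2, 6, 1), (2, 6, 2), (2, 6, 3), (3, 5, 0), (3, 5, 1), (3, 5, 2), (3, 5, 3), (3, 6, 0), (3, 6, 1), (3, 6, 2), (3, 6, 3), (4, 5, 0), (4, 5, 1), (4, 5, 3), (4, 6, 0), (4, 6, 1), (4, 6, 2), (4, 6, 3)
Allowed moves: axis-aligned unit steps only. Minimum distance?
5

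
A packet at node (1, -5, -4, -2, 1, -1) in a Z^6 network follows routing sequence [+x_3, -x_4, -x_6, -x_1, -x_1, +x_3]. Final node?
(-1, -5, -2, -3, 1, -2)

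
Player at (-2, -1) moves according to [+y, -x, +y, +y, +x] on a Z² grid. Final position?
(-2, 2)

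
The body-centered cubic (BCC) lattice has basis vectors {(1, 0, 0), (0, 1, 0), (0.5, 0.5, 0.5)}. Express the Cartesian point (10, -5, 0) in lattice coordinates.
10b₁ - 5b₂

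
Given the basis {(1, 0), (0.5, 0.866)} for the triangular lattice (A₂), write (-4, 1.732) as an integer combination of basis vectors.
-5b₁ + 2b₂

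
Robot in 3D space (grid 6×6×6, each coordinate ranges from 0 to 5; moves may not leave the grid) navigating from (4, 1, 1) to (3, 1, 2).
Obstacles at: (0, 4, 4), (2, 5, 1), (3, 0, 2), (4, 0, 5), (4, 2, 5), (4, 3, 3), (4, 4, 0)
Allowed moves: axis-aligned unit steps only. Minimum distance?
2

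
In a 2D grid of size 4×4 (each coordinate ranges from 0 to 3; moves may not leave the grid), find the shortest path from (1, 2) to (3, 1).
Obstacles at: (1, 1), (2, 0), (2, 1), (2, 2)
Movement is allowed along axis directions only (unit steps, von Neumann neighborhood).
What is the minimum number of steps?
5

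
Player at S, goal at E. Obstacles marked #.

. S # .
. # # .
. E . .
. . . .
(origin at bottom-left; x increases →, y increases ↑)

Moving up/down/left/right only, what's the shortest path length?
4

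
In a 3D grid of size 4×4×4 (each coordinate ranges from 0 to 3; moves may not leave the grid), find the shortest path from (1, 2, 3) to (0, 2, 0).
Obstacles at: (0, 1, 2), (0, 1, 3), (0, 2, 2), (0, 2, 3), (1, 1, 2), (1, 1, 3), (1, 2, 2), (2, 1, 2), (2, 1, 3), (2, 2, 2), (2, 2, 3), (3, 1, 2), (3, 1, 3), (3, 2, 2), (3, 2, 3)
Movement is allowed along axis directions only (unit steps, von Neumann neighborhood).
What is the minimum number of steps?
6
(one shortest path: (1, 2, 3) → (1, 3, 3) → (0, 3, 3) → (0, 3, 2) → (0, 3, 1) → (0, 2, 1) → (0, 2, 0))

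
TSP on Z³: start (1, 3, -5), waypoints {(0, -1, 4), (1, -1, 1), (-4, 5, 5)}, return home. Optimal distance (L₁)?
42
(one optimal route: (1, 3, -5) → (1, -1, 1) → (0, -1, 4) → (-4, 5, 5) → (1, 3, -5))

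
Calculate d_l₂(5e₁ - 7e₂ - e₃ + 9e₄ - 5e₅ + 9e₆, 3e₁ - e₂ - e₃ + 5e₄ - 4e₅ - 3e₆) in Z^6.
14.1774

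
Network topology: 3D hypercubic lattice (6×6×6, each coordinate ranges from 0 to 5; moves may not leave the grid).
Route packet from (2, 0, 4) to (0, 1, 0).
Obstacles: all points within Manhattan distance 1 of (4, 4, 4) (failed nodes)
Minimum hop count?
7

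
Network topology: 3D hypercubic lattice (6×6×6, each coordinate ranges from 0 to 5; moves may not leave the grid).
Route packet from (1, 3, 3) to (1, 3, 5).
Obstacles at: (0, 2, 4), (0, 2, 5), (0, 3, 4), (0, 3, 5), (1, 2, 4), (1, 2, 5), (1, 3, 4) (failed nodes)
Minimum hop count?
4
(one shortest path: (1, 3, 3) → (2, 3, 3) → (2, 3, 4) → (2, 3, 5) → (1, 3, 5))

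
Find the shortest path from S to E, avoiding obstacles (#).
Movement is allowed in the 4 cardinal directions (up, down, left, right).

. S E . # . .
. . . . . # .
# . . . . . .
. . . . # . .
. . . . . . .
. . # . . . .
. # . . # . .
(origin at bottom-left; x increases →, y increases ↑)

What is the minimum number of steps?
1
(one shortest path: (1, 6) → (2, 6))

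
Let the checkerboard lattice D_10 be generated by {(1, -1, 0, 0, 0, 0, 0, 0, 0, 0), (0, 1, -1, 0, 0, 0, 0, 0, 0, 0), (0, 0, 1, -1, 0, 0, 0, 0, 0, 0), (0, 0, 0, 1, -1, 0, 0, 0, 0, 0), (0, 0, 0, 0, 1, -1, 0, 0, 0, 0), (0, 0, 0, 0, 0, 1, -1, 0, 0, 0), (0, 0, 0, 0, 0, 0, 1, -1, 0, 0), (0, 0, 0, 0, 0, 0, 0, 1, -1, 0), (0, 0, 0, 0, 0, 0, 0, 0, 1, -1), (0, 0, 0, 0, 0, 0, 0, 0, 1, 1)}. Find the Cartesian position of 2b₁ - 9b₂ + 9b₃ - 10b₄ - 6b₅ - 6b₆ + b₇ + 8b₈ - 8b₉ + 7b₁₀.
(2, -11, 18, -19, 4, 0, 7, 7, -9, 15)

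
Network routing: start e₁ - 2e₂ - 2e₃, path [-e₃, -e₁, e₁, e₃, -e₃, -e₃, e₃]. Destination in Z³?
(1, -2, -3)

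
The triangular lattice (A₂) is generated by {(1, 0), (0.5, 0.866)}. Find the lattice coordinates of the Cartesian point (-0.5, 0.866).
-b₁ + b₂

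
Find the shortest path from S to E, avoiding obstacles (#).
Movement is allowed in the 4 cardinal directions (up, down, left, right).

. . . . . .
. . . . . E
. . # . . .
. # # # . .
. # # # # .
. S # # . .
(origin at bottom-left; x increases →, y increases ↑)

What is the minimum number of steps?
10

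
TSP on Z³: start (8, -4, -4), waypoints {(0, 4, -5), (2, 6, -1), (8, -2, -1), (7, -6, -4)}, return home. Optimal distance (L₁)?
48
(one optimal route: (8, -4, -4) → (8, -2, -1) → (2, 6, -1) → (0, 4, -5) → (7, -6, -4) → (8, -4, -4))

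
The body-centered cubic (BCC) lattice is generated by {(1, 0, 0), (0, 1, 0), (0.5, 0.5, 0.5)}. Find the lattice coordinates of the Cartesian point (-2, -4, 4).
-6b₁ - 8b₂ + 8b₃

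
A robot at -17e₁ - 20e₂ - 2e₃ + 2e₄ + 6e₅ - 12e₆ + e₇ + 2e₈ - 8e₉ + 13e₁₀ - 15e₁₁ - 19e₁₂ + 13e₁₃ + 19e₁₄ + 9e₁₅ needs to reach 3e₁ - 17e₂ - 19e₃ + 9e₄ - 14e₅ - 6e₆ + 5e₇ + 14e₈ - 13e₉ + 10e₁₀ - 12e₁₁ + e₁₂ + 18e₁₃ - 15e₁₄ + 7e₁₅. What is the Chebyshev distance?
34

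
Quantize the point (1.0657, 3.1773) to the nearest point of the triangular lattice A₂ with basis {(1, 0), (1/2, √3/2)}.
(1, 3.464)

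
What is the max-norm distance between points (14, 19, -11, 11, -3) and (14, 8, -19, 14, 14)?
17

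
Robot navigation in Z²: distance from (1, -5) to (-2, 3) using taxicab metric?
11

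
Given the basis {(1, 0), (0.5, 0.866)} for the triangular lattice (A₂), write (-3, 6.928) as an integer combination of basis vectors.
-7b₁ + 8b₂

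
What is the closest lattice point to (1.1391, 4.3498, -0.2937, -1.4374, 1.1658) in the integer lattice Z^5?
(1, 4, 0, -1, 1)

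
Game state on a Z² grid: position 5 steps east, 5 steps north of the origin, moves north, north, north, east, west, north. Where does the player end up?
(5, 9)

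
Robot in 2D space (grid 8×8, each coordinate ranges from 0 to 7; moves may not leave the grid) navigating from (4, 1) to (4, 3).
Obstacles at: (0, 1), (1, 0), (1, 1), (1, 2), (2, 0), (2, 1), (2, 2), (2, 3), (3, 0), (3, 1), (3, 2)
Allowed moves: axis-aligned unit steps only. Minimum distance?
2
(one shortest path: (4, 1) → (4, 2) → (4, 3))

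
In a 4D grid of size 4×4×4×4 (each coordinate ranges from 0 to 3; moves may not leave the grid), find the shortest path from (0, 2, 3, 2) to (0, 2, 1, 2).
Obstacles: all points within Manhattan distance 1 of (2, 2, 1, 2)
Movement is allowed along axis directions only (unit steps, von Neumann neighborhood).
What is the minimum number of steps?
2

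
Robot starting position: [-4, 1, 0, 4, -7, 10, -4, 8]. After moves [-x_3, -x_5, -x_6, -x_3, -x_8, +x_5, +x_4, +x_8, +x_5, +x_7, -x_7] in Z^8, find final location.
(-4, 1, -2, 5, -6, 9, -4, 8)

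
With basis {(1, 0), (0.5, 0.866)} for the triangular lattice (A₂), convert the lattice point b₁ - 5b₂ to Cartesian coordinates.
(-1.5, -4.33)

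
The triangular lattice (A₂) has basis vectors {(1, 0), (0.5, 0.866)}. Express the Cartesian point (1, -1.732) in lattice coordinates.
2b₁ - 2b₂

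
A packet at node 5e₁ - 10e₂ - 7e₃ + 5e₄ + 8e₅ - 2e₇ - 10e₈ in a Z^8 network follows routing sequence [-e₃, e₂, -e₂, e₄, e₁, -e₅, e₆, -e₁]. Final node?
(5, -10, -8, 6, 7, 1, -2, -10)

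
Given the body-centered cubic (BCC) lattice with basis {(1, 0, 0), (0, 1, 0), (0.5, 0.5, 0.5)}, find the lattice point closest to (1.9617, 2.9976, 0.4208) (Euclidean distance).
(2, 3, 0)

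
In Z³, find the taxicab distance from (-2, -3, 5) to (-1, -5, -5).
13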